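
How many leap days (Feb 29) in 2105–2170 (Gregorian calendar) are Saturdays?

Leap years in 2105–2170: 16 of them.
Feb 29 weekday advances by 5 (mod 7) from one leap year to the next four years later (or differs when a century non-leap intervenes).
Leap-day weekdays: 2108:Wed 2112:Mon 2116:Sat✓ 2120:Thu 2124:Tue 2128:Sun 2132:Fri 2136:Wed 2140:Mon 2144:Sat✓ 2148:Thu 2152:Tue 2156:Sun 2160:Fri 2164:Wed 2168:Mon
Saturday: 2116, 2144 → 2.

2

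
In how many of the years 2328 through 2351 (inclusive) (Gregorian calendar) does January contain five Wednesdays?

11

January has 31 days; it has five Wednesdays when Wednesday falls among the first (month-length − 28) days — i.e. when January 1 is one of Wednesday/Tuesday/Monday.
January 1 by year: 2328:Sun 2329:Tue✓ 2330:Wed✓ 2331:Thu 2332:Fri 2333:Sun 2334:Mon✓ 2335:Tue✓ 2336:Wed✓ 2337:Fri 2338:Sat 2339:Sun 2340:Mon✓ 2341:Wed✓ 2342:Thu 2343:Fri 2344:Sat 2345:Mon✓ 2346:Tue✓ 2347:Wed✓ 2348:Thu 2349:Sat 2350:Sun 2351:Mon✓
Years with five Wednesdays: 2329, 2330, 2334, 2335, 2336, 2340, 2341, 2345, 2346, 2347, 2351 → 11.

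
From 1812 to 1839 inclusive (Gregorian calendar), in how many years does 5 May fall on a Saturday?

4

Track 5 May's weekday year by year (advancing +1, or +2 across a Feb 29):
  1812: Tue  1813: Wed (+1)  1814: Thu (+1)  1815: Fri (+1)  1816: Sun (+2)
  1817: Mon (+1)  1818: Tue (+1)  1819: Wed (+1)  1820: Fri (+2)  1821: Sat (+1) ✓
  1822: Sun (+1)  1823: Mon (+1)  1824: Wed (+2)  1825: Thu (+1)  1826: Fri (+1)
  1827: Sat (+1) ✓  1828: Mon (+2)  1829: Tue (+1)  1830: Wed (+1)  1831: Thu (+1)
  1832: Sat (+2) ✓  1833: Sun (+1)  1834: Mon (+1)  1835: Tue (+1)  1836: Thu (+2)
  1837: Fri (+1)  1838: Sat (+1) ✓  1839: Sun (+1)
Saturday years: 1821, 1827, 1832, 1838 — 4 in total.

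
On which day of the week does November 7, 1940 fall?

Thursday

January 1, 1940 is a Monday.
November 7 is day 312 of the year, i.e. 311 days after Jan 1.
311 mod 7 = 3, so advance 3 weekdays from Monday: Thursday.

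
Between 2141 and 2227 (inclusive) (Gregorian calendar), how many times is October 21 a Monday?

Track October 21's weekday year by year (advancing +1, or +2 across a Feb 29):
  2141: Sat  2142: Sun (+1)  2143: Mon (+1) ✓  2144: Wed (+2)  2145: Thu (+1)
  2146: Fri (+1)  2147: Sat (+1)  2148: Mon (+2) ✓  2149: Tue (+1)  2150: Wed (+1)
  2151: Thu (+1)  2152: Sat (+2)  2153: Sun (+1)  2154: Mon (+1) ✓  … (59 more years) …
  2214: Fri (+1)  2215: Sat (+1)  2216: Mon (+2) ✓  2217: Tue (+1)  2218: Wed (+1)
  2219: Thu (+1)  2220: Sat (+2)  2221: Sun (+1)  2222: Mon (+1) ✓  2223: Tue (+1)
  2224: Thu (+2)  2225: Fri (+1)  2226: Sat (+1)  2227: Sun (+1)
Monday years: 2143, 2148, 2154, 2165, 2171, 2176, 2182, 2193, 2199, 2205, 2211, 2216, 2222 — 13 in total.

13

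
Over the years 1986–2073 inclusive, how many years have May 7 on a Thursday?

13

Track May 7's weekday year by year (advancing +1, or +2 across a Feb 29):
  1986: Wed  1987: Thu (+1) ✓  1988: Sat (+2)  1989: Sun (+1)  1990: Mon (+1)
  1991: Tue (+1)  1992: Thu (+2) ✓  1993: Fri (+1)  1994: Sat (+1)  1995: Sun (+1)
  1996: Tue (+2)  1997: Wed (+1)  1998: Thu (+1) ✓  1999: Fri (+1)  … (60 more years) …
  2060: Fri (+2)  2061: Sat (+1)  2062: Sun (+1)  2063: Mon (+1)  2064: Wed (+2)
  2065: Thu (+1) ✓  2066: Fri (+1)  2067: Sat (+1)  2068: Mon (+2)  2069: Tue (+1)
  2070: Wed (+1)  2071: Thu (+1) ✓  2072: Sat (+2)  2073: Sun (+1)
Thursday years: 1987, 1992, 1998, 2009, 2015, 2020, 2026, 2037, 2043, 2048, 2054, 2065, 2071 — 13 in total.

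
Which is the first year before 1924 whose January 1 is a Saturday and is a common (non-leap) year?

1921

Jan 1 advances by 2 weekdays after a leap year and by 1 after a common year.
1924: Jan 1 is Tuesday (leap).
1923: Monday
1922: Sunday
1921: Saturday
1921 begins on a Saturday and is a common year.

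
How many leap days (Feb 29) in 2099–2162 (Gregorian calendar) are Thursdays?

Leap years in 2099–2162: 15 of them.
Feb 29 weekday advances by 5 (mod 7) from one leap year to the next four years later (or differs when a century non-leap intervenes).
Leap-day weekdays: 2104:Fri 2108:Wed 2112:Mon 2116:Sat 2120:Thu✓ 2124:Tue 2128:Sun 2132:Fri 2136:Wed 2140:Mon 2144:Sat 2148:Thu✓ 2152:Tue 2156:Sun 2160:Fri
Thursday: 2120, 2148 → 2.

2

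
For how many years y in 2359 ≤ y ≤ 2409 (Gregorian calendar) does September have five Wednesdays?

15

September has 30 days; it has five Wednesdays when Wednesday falls among the first (month-length − 28) days — i.e. when September 1 is one of Wednesday/Tuesday.
September 1 by year: 2359:Tue✓ 2360:Thu 2361:Fri 2362:Sat 2363:Sun 2364:Tue✓ 2365:Wed✓ 2366:Thu 2367:Fri 2368:Sun 2369:Mon 2370:Tue✓ 2371:Wed✓ 2372:Fri 2373:Sat …(21 more)… 2395:Fri 2396:Sun 2397:Mon 2398:Tue✓ 2399:Wed✓ 2400:Fri 2401:Sat 2402:Sun 2403:Mon 2404:Wed✓ 2405:Thu 2406:Fri 2407:Sat 2408:Mon 2409:Tue✓
Years with five Wednesdays: 2359, 2364, 2365, 2370, 2371, 2376, 2381, 2382, 2387, 2392, 2393, 2398, 2399, 2404, 2409 → 15.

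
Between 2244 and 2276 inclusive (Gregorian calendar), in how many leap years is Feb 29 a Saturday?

Leap years in 2244–2276: 9 of them.
Feb 29 weekday advances by 5 (mod 7) from one leap year to the next four years later (or differs when a century non-leap intervenes).
Leap-day weekdays: 2244:Thu 2248:Tue 2252:Sun 2256:Fri 2260:Wed 2264:Mon 2268:Sat✓ 2272:Thu 2276:Tue
Saturday: 2268 → 1.

1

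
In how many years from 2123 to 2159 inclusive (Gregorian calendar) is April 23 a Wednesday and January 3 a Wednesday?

Check each year's weekday for April 23 and January 3:
  2123: Fri/Sun  2124: Sun/Mon  2125: Mon/Wed  2126: Tue/Thu  2127: Wed/Fri  2128: Fri/Sat  2129: Sat/Mon  2130: Sun/Tue  2131: Mon/Wed  2132: Wed/Thu  2133: Thu/Sat  2134: Fri/Sun  2135: Sat/Mon  2136: Mon/Tue  …(9 more)…  2146: Sat/Mon  2147: Sun/Tue  2148: Tue/Wed  2149: Wed/Fri  2150: Thu/Sat  2151: Fri/Sun  2152: Sun/Mon  2153: Mon/Wed  2154: Tue/Thu  2155: Wed/Fri  2156: Fri/Sat  2157: Sat/Mon  2158: Sun/Tue  2159: Mon/Wed
Both conditions hold in: no year — 0.

0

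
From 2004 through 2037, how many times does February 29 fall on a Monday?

1

Leap years in 2004–2037: 9 of them.
Feb 29 weekday advances by 5 (mod 7) from one leap year to the next four years later (or differs when a century non-leap intervenes).
Leap-day weekdays: 2004:Sun 2008:Fri 2012:Wed 2016:Mon✓ 2020:Sat 2024:Thu 2028:Tue 2032:Sun 2036:Fri
Monday: 2016 → 1.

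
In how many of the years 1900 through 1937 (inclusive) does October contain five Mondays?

October has 31 days; it has five Mondays when Monday falls among the first (month-length − 28) days — i.e. when October 1 is one of Monday/Sunday/Saturday.
October 1 by year: 1900:Mon✓ 1901:Tue 1902:Wed 1903:Thu 1904:Sat✓ 1905:Sun✓ 1906:Mon✓ 1907:Tue 1908:Thu 1909:Fri 1910:Sat✓ 1911:Sun✓ 1912:Tue 1913:Wed 1914:Thu …(8 more)… 1923:Mon✓ 1924:Wed 1925:Thu 1926:Fri 1927:Sat✓ 1928:Mon✓ 1929:Tue 1930:Wed 1931:Thu 1932:Sat✓ 1933:Sun✓ 1934:Mon✓ 1935:Tue 1936:Thu 1937:Fri
Years with five Mondays: 1900, 1904, 1905, 1906, 1910, 1911, 1916, 1917, 1921, 1922, 1923, 1927, 1928, 1932, 1933, 1934 → 16.

16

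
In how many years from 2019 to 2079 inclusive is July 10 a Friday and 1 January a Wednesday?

Check each year's weekday for July 10 and 1 January:
  2019: Wed/Tue  2020: Fri/Wed ✓  2021: Sat/Fri  2022: Sun/Sat  2023: Mon/Sun  2024: Wed/Mon  2025: Thu/Wed  2026: Fri/Thu  2027: Sat/Fri  2028: Mon/Sat  2029: Tue/Mon  2030: Wed/Tue  2031: Thu/Wed  2032: Sat/Thu  …(33 more)…  2066: Sat/Fri  2067: Sun/Sat  2068: Tue/Sun  2069: Wed/Tue  2070: Thu/Wed  2071: Fri/Thu  2072: Sun/Fri  2073: Mon/Sun  2074: Tue/Mon  2075: Wed/Tue  2076: Fri/Wed ✓  2077: Sat/Fri  2078: Sun/Sat  2079: Mon/Sun
Both conditions hold in: 2020, 2048, 2076 — 3.

3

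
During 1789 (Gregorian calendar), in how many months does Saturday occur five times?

4

A month of length L has five Saturdays iff its first Saturday is on day ≤ L−28 (so day 1–3 in a 31-day month, 1–2 in a 30-day month, day 1 in a leap February).
Checking each month of 1789: Jan starts Thu (31d) ✓; Feb starts Sun (28d); Mar starts Sun (31d); Apr starts Wed (30d); May starts Fri (31d) ✓; Jun starts Mon (30d); Jul starts Wed (31d); Aug starts Sat (31d) ✓; Sep starts Tue (30d); Oct starts Thu (31d) ✓; Nov starts Sun (30d); Dec starts Tue (31d).
Five-Saturday months: January, May, August, October → 4.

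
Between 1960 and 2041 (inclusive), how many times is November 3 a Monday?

11

Track November 3's weekday year by year (advancing +1, or +2 across a Feb 29):
  1960: Thu  1961: Fri (+1)  1962: Sat (+1)  1963: Sun (+1)  1964: Tue (+2)
  1965: Wed (+1)  1966: Thu (+1)  1967: Fri (+1)  1968: Sun (+2)  1969: Mon (+1) ✓
  1970: Tue (+1)  1971: Wed (+1)  1972: Fri (+2)  1973: Sat (+1)  … (54 more years) …
  2028: Fri (+2)  2029: Sat (+1)  2030: Sun (+1)  2031: Mon (+1) ✓  2032: Wed (+2)
  2033: Thu (+1)  2034: Fri (+1)  2035: Sat (+1)  2036: Mon (+2) ✓  2037: Tue (+1)
  2038: Wed (+1)  2039: Thu (+1)  2040: Sat (+2)  2041: Sun (+1)
Monday years: 1969, 1975, 1980, 1986, 1997, 2003, 2008, 2014, 2025, 2031, 2036 — 11 in total.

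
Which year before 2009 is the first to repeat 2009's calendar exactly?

1998

Two years share a calendar iff Jan 1 falls on the same weekday and both are leap or both are common. 2009: Jan 1 is Thursday, common year.
2008: Jan 1 Tuesday, leap
2007: Jan 1 Monday, common
2006: Jan 1 Sunday, common
2005: Jan 1 Saturday, common
2004: Jan 1 Thursday, leap
2003: Jan 1 Wednesday, common
2002: Jan 1 Tuesday, common
2001: Jan 1 Monday, common
2000: Jan 1 Saturday, leap
1999: Jan 1 Friday, common
1998: Jan 1 Thursday, common
1998 matches on both conditions.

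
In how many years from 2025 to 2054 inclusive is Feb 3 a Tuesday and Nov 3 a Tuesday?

Check each year's weekday for Feb 3 and Nov 3:
  2025: Mon/Mon  2026: Tue/Tue ✓  2027: Wed/Wed  2028: Thu/Fri  2029: Sat/Sat  2030: Sun/Sun  2031: Mon/Mon  2032: Tue/Wed  2033: Thu/Thu  2034: Fri/Fri  2035: Sat/Sat  2036: Sun/Mon  2037: Tue/Tue ✓  2038: Wed/Wed  2039: Thu/Thu  2040: Fri/Sat  2041: Sun/Sun  2042: Mon/Mon  2043: Tue/Tue ✓  2044: Wed/Thu  2045: Fri/Fri  2046: Sat/Sat  2047: Sun/Sun  2048: Mon/Tue  2049: Wed/Wed  2050: Thu/Thu  2051: Fri/Fri  2052: Sat/Sun  2053: Mon/Mon  2054: Tue/Tue ✓
Both conditions hold in: 2026, 2037, 2043, 2054 — 4.

4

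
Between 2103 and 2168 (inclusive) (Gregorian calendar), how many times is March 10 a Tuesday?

10

Track March 10's weekday year by year (advancing +1, or +2 across a Feb 29):
  2103: Sat  2104: Mon (+2)  2105: Tue (+1) ✓  2106: Wed (+1)  2107: Thu (+1)
  2108: Sat (+2)  2109: Sun (+1)  2110: Mon (+1)  2111: Tue (+1) ✓  2112: Thu (+2)
  2113: Fri (+1)  2114: Sat (+1)  2115: Sun (+1)  2116: Tue (+2) ✓  … (38 more years) …
  2155: Mon (+1)  2156: Wed (+2)  2157: Thu (+1)  2158: Fri (+1)  2159: Sat (+1)
  2160: Mon (+2)  2161: Tue (+1) ✓  2162: Wed (+1)  2163: Thu (+1)  2164: Sat (+2)
  2165: Sun (+1)  2166: Mon (+1)  2167: Tue (+1) ✓  2168: Thu (+2)
Tuesday years: 2105, 2111, 2116, 2122, 2133, 2139, 2144, 2150, 2161, 2167 — 10 in total.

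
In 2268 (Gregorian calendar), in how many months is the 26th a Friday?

Check the 26th of each month of 2268: Jan 26: Sun, Feb 26: Wed, Mar 26: Thu, Apr 26: Sun, May 26: Tue, Jun 26: Fri, Jul 26: Sun, Aug 26: Wed, Sep 26: Sat, Oct 26: Mon, Nov 26: Thu, Dec 26: Sat.
Friday occurs in June — 1 month.

1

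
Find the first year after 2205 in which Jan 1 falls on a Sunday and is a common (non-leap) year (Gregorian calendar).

2209

Jan 1 advances by 2 weekdays after a leap year and by 1 after a common year.
2205: Jan 1 is Tuesday.
2206: Wednesday
2207: Thursday
2208: Friday (leap)
2209: Sunday
2209 begins on a Sunday and is a common year.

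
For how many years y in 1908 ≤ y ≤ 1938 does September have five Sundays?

September has 30 days; it has five Sundays when Sunday falls among the first (month-length − 28) days — i.e. when September 1 is one of Sunday/Saturday.
September 1 by year: 1908:Tue 1909:Wed 1910:Thu 1911:Fri 1912:Sun✓ 1913:Mon 1914:Tue 1915:Wed 1916:Fri 1917:Sat✓ 1918:Sun✓ 1919:Mon 1920:Wed 1921:Thu 1922:Fri 1923:Sat✓ 1924:Mon 1925:Tue 1926:Wed 1927:Thu 1928:Sat✓ 1929:Sun✓ 1930:Mon 1931:Tue 1932:Thu 1933:Fri 1934:Sat✓ 1935:Sun✓ 1936:Tue 1937:Wed 1938:Thu
Years with five Sundays: 1912, 1917, 1918, 1923, 1928, 1929, 1934, 1935 → 8.

8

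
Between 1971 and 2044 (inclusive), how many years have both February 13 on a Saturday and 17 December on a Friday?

Check each year's weekday for February 13 and 17 December:
  1971: Sat/Fri ✓  1972: Sun/Sun  1973: Tue/Mon  1974: Wed/Tue  1975: Thu/Wed  1976: Fri/Fri  1977: Sun/Sat  1978: Mon/Sun  1979: Tue/Mon  1980: Wed/Wed  1981: Fri/Thu  1982: Sat/Fri ✓  1983: Sun/Sat  1984: Mon/Mon  …(46 more)…  2031: Thu/Wed  2032: Fri/Fri  2033: Sun/Sat  2034: Mon/Sun  2035: Tue/Mon  2036: Wed/Wed  2037: Fri/Thu  2038: Sat/Fri ✓  2039: Sun/Sat  2040: Mon/Mon  2041: Wed/Tue  2042: Thu/Wed  2043: Fri/Thu  2044: Sat/Sat
Both conditions hold in: 1971, 1982, 1993, 1999, 2010, 2021, 2027, 2038 — 8.

8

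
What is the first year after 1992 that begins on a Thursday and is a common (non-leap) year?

Jan 1 advances by 2 weekdays after a leap year and by 1 after a common year.
1992: Jan 1 is Wednesday (leap).
1993: Friday
1994: Saturday
1995: Sunday
1996: Monday (leap)
1997: Wednesday
1998: Thursday
1998 begins on a Thursday and is a common year.

1998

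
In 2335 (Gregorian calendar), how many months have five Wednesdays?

A month of length L has five Wednesdays iff its first Wednesday is on day ≤ L−28 (so day 1–3 in a 31-day month, 1–2 in a 30-day month, day 1 in a leap February).
Checking each month of 2335: Jan starts Tue (31d) ✓; Feb starts Fri (28d); Mar starts Fri (31d); Apr starts Mon (30d); May starts Wed (31d) ✓; Jun starts Sat (30d); Jul starts Mon (31d) ✓; Aug starts Thu (31d); Sep starts Sun (30d); Oct starts Tue (31d) ✓; Nov starts Fri (30d); Dec starts Sun (31d).
Five-Wednesday months: January, May, July, October → 4.

4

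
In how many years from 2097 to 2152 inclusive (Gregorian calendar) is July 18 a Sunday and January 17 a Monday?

Check each year's weekday for July 18 and January 17:
  2097: Thu/Thu  2098: Fri/Fri  2099: Sat/Sat  2100: Sun/Sun  2101: Mon/Mon  2102: Tue/Tue  2103: Wed/Wed  2104: Fri/Thu  2105: Sat/Sat  2106: Sun/Sun  2107: Mon/Mon  2108: Wed/Tue  2109: Thu/Thu  2110: Fri/Fri  …(28 more)…  2139: Sat/Sat  2140: Mon/Sun  2141: Tue/Tue  2142: Wed/Wed  2143: Thu/Thu  2144: Sat/Fri  2145: Sun/Sun  2146: Mon/Mon  2147: Tue/Tue  2148: Thu/Wed  2149: Fri/Fri  2150: Sat/Sat  2151: Sun/Sun  2152: Tue/Mon
Both conditions hold in: no year — 0.

0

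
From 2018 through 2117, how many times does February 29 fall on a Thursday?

Leap years in 2018–2117: 24 of them.
Feb 29 weekday advances by 5 (mod 7) from one leap year to the next four years later (or differs when a century non-leap intervenes).
Leap-day weekdays: 2020:Sat 2024:Thu✓ 2028:Tue 2032:Sun 2036:Fri 2040:Wed 2044:Mon 2048:Sat 2052:Thu✓ 2056:Tue 2060:Sun 2064:Fri 2068:Wed 2072:Mon 2076:Sat 2080:Thu✓ 2084:Tue 2088:Sun 2092:Fri 2096:Wed 2104:Fri 2108:Wed 2112:Mon 2116:Sat
Thursday: 2024, 2052, 2080 → 3.

3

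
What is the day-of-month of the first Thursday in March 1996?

March 1, 1996 is a Friday, so the first Thursday is the 7th.
The first Thursday is 7 + 0 = 7.

7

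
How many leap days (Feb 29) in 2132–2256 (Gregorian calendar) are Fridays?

Leap years in 2132–2256: 31 of them.
Feb 29 weekday advances by 5 (mod 7) from one leap year to the next four years later (or differs when a century non-leap intervenes).
Leap-day weekdays: 2132:Fri✓ 2136:Wed 2140:Mon 2144:Sat 2148:Thu 2152:Tue 2156:Sun 2160:Fri✓ 2164:Wed 2168:Mon 2172:Sat 2176:Thu 2180:Tue …(5 more)… 2208:Mon 2212:Sat 2216:Thu 2220:Tue 2224:Sun 2228:Fri✓ 2232:Wed 2236:Mon 2240:Sat 2244:Thu 2248:Tue 2252:Sun 2256:Fri✓
Friday: 2132, 2160, 2188, 2228, 2256 → 5.

5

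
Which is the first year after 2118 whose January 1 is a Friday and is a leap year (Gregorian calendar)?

Jan 1 advances by 2 weekdays after a leap year and by 1 after a common year.
2118: Jan 1 is Saturday.
2119: Sunday
2120: Monday (leap)
2121: Wednesday
2122: Thursday
2123: Friday
2124: Saturday (leap)
2125: Monday
2126: Tuesday
2127: Wednesday
2128: Thursday (leap)
2129: Saturday
2130: Sunday
2131: Monday
2132: Tuesday (leap)
2133: Thursday
2134: Friday
2135: Saturday
2136: Sunday (leap)
2137: Tuesday
2138: Wednesday
2139: Thursday
2140: Friday (leap)
2140 begins on a Friday and is a leap year.

2140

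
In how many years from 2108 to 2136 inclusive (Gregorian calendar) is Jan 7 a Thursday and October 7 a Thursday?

Check each year's weekday for Jan 7 and October 7:
  2108: Sat/Sun  2109: Mon/Mon  2110: Tue/Tue  2111: Wed/Wed  2112: Thu/Fri  2113: Sat/Sat  2114: Sun/Sun  2115: Mon/Mon  2116: Tue/Wed  2117: Thu/Thu ✓  2118: Fri/Fri  2119: Sat/Sat  2120: Sun/Mon  2121: Tue/Tue  2122: Wed/Wed  2123: Thu/Thu ✓  2124: Fri/Sat  2125: Sun/Sun  2126: Mon/Mon  2127: Tue/Tue  2128: Wed/Thu  2129: Fri/Fri  2130: Sat/Sat  2131: Sun/Sun  2132: Mon/Tue  2133: Wed/Wed  2134: Thu/Thu ✓  2135: Fri/Fri  2136: Sat/Sun
Both conditions hold in: 2117, 2123, 2134 — 3.

3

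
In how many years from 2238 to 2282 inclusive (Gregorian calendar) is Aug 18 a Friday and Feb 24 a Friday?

5

Check each year's weekday for Aug 18 and Feb 24:
  2238: Sat/Sat  2239: Sun/Sun  2240: Tue/Mon  2241: Wed/Wed  2242: Thu/Thu  2243: Fri/Fri ✓  2244: Sun/Sat  2245: Mon/Mon  2246: Tue/Tue  2247: Wed/Wed  2248: Fri/Thu  2249: Sat/Sat  2250: Sun/Sun  2251: Mon/Mon  …(17 more)…  2269: Wed/Wed  2270: Thu/Thu  2271: Fri/Fri ✓  2272: Sun/Sat  2273: Mon/Mon  2274: Tue/Tue  2275: Wed/Wed  2276: Fri/Thu  2277: Sat/Sat  2278: Sun/Sun  2279: Mon/Mon  2280: Wed/Tue  2281: Thu/Thu  2282: Fri/Fri ✓
Both conditions hold in: 2243, 2254, 2265, 2271, 2282 — 5.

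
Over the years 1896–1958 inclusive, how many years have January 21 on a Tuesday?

10

Track January 21's weekday year by year (advancing +1, or +2 across a Feb 29):
  1896: Tue ✓  1897: Thu (+2)  1898: Fri (+1)  1899: Sat (+1)  1900: Sun (+1)
  1901: Mon (+1)  1902: Tue (+1) ✓  1903: Wed (+1)  1904: Thu (+1)  1905: Sat (+2)
  1906: Sun (+1)  1907: Mon (+1)  1908: Tue (+1) ✓  1909: Thu (+2)  … (35 more years) …
  1945: Sun (+2)  1946: Mon (+1)  1947: Tue (+1) ✓  1948: Wed (+1)  1949: Fri (+2)
  1950: Sat (+1)  1951: Sun (+1)  1952: Mon (+1)  1953: Wed (+2)  1954: Thu (+1)
  1955: Fri (+1)  1956: Sat (+1)  1957: Mon (+2)  1958: Tue (+1) ✓
Tuesday years: 1896, 1902, 1908, 1913, 1919, 1930, 1936, 1941, 1947, 1958 — 10 in total.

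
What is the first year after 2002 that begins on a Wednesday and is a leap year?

Jan 1 advances by 2 weekdays after a leap year and by 1 after a common year.
2002: Jan 1 is Tuesday.
2003: Wednesday
2004: Thursday (leap)
2005: Saturday
2006: Sunday
2007: Monday
2008: Tuesday (leap)
2009: Thursday
2010: Friday
2011: Saturday
2012: Sunday (leap)
2013: Tuesday
2014: Wednesday
2015: Thursday
2016: Friday (leap)
2017: Sunday
2018: Monday
2019: Tuesday
2020: Wednesday (leap)
2020 begins on a Wednesday and is a leap year.

2020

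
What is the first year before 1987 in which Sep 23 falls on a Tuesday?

From one year to the next, a fixed date's weekday advances by 1, or by 2 when a Feb 29 lies between the two dates.
1987: September 23 is Wednesday.
1986: Tuesday (−1)
Sep 23 falls on a Tuesday in 1986.

1986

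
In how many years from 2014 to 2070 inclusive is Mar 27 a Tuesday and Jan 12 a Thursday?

2

Check each year's weekday for Mar 27 and Jan 12:
  2014: Thu/Sun  2015: Fri/Mon  2016: Sun/Tue  2017: Mon/Thu  2018: Tue/Fri  2019: Wed/Sat  2020: Fri/Sun  2021: Sat/Tue  2022: Sun/Wed  2023: Mon/Thu  2024: Wed/Fri  2025: Thu/Sun  2026: Fri/Mon  2027: Sat/Tue  …(29 more)…  2057: Tue/Fri  2058: Wed/Sat  2059: Thu/Sun  2060: Sat/Mon  2061: Sun/Wed  2062: Mon/Thu  2063: Tue/Fri  2064: Thu/Sat  2065: Fri/Mon  2066: Sat/Tue  2067: Sun/Wed  2068: Tue/Thu ✓  2069: Wed/Sat  2070: Thu/Sun
Both conditions hold in: 2040, 2068 — 2.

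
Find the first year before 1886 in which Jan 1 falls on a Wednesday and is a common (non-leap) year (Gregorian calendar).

1879

Jan 1 advances by 2 weekdays after a leap year and by 1 after a common year.
1886: Jan 1 is Friday.
1885: Thursday
1884: Tuesday (leap)
1883: Monday
1882: Sunday
1881: Saturday
1880: Thursday (leap)
1879: Wednesday
1879 begins on a Wednesday and is a common year.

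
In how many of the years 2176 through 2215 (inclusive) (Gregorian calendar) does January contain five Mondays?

16

January has 31 days; it has five Mondays when Monday falls among the first (month-length − 28) days — i.e. when January 1 is one of Monday/Sunday/Saturday.
January 1 by year: 2176:Mon✓ 2177:Wed 2178:Thu 2179:Fri 2180:Sat✓ 2181:Mon✓ 2182:Tue 2183:Wed 2184:Thu 2185:Sat✓ 2186:Sun✓ 2187:Mon✓ 2188:Tue 2189:Thu 2190:Fri …(10 more)… 2201:Thu 2202:Fri 2203:Sat✓ 2204:Sun✓ 2205:Tue 2206:Wed 2207:Thu 2208:Fri 2209:Sun✓ 2210:Mon✓ 2211:Tue 2212:Wed 2213:Fri 2214:Sat✓ 2215:Sun✓
Years with five Mondays: 2176, 2180, 2181, 2185, 2186, 2187, 2191, 2192, 2197, 2198, 2203, 2204, 2209, 2210, 2214, 2215 → 16.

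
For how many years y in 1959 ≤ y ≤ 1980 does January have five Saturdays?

January has 31 days; it has five Saturdays when Saturday falls among the first (month-length − 28) days — i.e. when January 1 is one of Saturday/Friday/Thursday.
January 1 by year: 1959:Thu✓ 1960:Fri✓ 1961:Sun 1962:Mon 1963:Tue 1964:Wed 1965:Fri✓ 1966:Sat✓ 1967:Sun 1968:Mon 1969:Wed 1970:Thu✓ 1971:Fri✓ 1972:Sat✓ 1973:Mon 1974:Tue 1975:Wed 1976:Thu✓ 1977:Sat✓ 1978:Sun 1979:Mon 1980:Tue
Years with five Saturdays: 1959, 1960, 1965, 1966, 1970, 1971, 1972, 1976, 1977 → 9.

9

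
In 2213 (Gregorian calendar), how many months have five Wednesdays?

4

A month of length L has five Wednesdays iff its first Wednesday is on day ≤ L−28 (so day 1–3 in a 31-day month, 1–2 in a 30-day month, day 1 in a leap February).
Checking each month of 2213: Jan starts Fri (31d); Feb starts Mon (28d); Mar starts Mon (31d) ✓; Apr starts Thu (30d); May starts Sat (31d); Jun starts Tue (30d) ✓; Jul starts Thu (31d); Aug starts Sun (31d); Sep starts Wed (30d) ✓; Oct starts Fri (31d); Nov starts Mon (30d); Dec starts Wed (31d) ✓.
Five-Wednesday months: March, June, September, December → 4.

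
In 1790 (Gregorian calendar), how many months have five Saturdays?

A month of length L has five Saturdays iff its first Saturday is on day ≤ L−28 (so day 1–3 in a 31-day month, 1–2 in a 30-day month, day 1 in a leap February).
Checking each month of 1790: Jan starts Fri (31d) ✓; Feb starts Mon (28d); Mar starts Mon (31d); Apr starts Thu (30d); May starts Sat (31d) ✓; Jun starts Tue (30d); Jul starts Thu (31d) ✓; Aug starts Sun (31d); Sep starts Wed (30d); Oct starts Fri (31d) ✓; Nov starts Mon (30d); Dec starts Wed (31d).
Five-Saturday months: January, May, July, October → 4.

4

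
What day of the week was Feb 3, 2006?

January 1, 2006 is a Sunday.
February 3 is day 34 of the year, i.e. 33 days after Jan 1.
33 mod 7 = 5, so advance 5 weekdays from Sunday: Friday.

Friday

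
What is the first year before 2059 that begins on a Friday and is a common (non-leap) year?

Jan 1 advances by 2 weekdays after a leap year and by 1 after a common year.
2059: Jan 1 is Wednesday.
2058: Tuesday
2057: Monday
2056: Saturday (leap)
2055: Friday
2055 begins on a Friday and is a common year.

2055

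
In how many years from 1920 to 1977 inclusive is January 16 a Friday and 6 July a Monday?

6

Check each year's weekday for January 16 and 6 July:
  1920: Fri/Tue  1921: Sun/Wed  1922: Mon/Thu  1923: Tue/Fri  1924: Wed/Sun  1925: Fri/Mon ✓  1926: Sat/Tue  1927: Sun/Wed  1928: Mon/Fri  1929: Wed/Sat  1930: Thu/Sun  1931: Fri/Mon ✓  1932: Sat/Wed  1933: Mon/Thu  …(30 more)…  1964: Thu/Mon  1965: Sat/Tue  1966: Sun/Wed  1967: Mon/Thu  1968: Tue/Sat  1969: Thu/Sun  1970: Fri/Mon ✓  1971: Sat/Tue  1972: Sun/Thu  1973: Tue/Fri  1974: Wed/Sat  1975: Thu/Sun  1976: Fri/Tue  1977: Sun/Wed
Both conditions hold in: 1925, 1931, 1942, 1953, 1959, 1970 — 6.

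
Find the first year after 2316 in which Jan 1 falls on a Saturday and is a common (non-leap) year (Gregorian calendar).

2321

Jan 1 advances by 2 weekdays after a leap year and by 1 after a common year.
2316: Jan 1 is Saturday (leap).
2317: Monday
2318: Tuesday
2319: Wednesday
2320: Thursday (leap)
2321: Saturday
2321 begins on a Saturday and is a common year.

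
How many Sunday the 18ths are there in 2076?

Check the 18th of each month of 2076: Jan 18: Sat, Feb 18: Tue, Mar 18: Wed, Apr 18: Sat, May 18: Mon, Jun 18: Thu, Jul 18: Sat, Aug 18: Tue, Sep 18: Fri, Oct 18: Sun, Nov 18: Wed, Dec 18: Fri.
Sunday occurs in October — 1 month.

1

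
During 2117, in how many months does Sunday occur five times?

4

A month of length L has five Sundays iff its first Sunday is on day ≤ L−28 (so day 1–3 in a 31-day month, 1–2 in a 30-day month, day 1 in a leap February).
Checking each month of 2117: Jan starts Fri (31d) ✓; Feb starts Mon (28d); Mar starts Mon (31d); Apr starts Thu (30d); May starts Sat (31d) ✓; Jun starts Tue (30d); Jul starts Thu (31d); Aug starts Sun (31d) ✓; Sep starts Wed (30d); Oct starts Fri (31d) ✓; Nov starts Mon (30d); Dec starts Wed (31d).
Five-Sunday months: January, May, August, October → 4.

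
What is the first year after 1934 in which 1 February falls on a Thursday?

From one year to the next, a fixed date's weekday advances by 1, or by 2 when a Feb 29 lies between the two dates.
1934: February 1 is Thursday.
1935: Friday (+1)
1936: Saturday (+1)
1937: Monday (+2)
1938: Tuesday (+1)
1939: Wednesday (+1)
1940: Thursday (+1)
1 February falls on a Thursday in 1940.

1940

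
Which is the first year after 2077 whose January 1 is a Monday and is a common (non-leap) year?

Jan 1 advances by 2 weekdays after a leap year and by 1 after a common year.
2077: Jan 1 is Friday.
2078: Saturday
2079: Sunday
2080: Monday (leap)
2081: Wednesday
2082: Thursday
2083: Friday
2084: Saturday (leap)
2085: Monday
2085 begins on a Monday and is a common year.

2085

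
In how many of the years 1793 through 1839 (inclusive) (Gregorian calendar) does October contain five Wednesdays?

22

October has 31 days; it has five Wednesdays when Wednesday falls among the first (month-length − 28) days — i.e. when October 1 is one of Wednesday/Tuesday/Monday.
October 1 by year: 1793:Tue✓ 1794:Wed✓ 1795:Thu 1796:Sat 1797:Sun 1798:Mon✓ 1799:Tue✓ 1800:Wed✓ 1801:Thu 1802:Fri 1803:Sat 1804:Mon✓ 1805:Tue✓ 1806:Wed✓ 1807:Thu …(17 more)… 1825:Sat 1826:Sun 1827:Mon✓ 1828:Wed✓ 1829:Thu 1830:Fri 1831:Sat 1832:Mon✓ 1833:Tue✓ 1834:Wed✓ 1835:Thu 1836:Sat 1837:Sun 1838:Mon✓ 1839:Tue✓
Years with five Wednesdays: 1793, 1794, 1798, 1799, 1800, 1804, 1805, 1806, 1810, 1811, 1816, 1817, 1821, 1822, 1823, 1827, 1828, 1832, 1833, 1834, 1838, 1839 → 22.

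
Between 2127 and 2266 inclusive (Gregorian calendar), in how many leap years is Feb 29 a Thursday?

4

Leap years in 2127–2266: 34 of them.
Feb 29 weekday advances by 5 (mod 7) from one leap year to the next four years later (or differs when a century non-leap intervenes).
Leap-day weekdays: 2128:Sun 2132:Fri 2136:Wed 2140:Mon 2144:Sat 2148:Thu✓ 2152:Tue 2156:Sun 2160:Fri 2164:Wed 2168:Mon 2172:Sat 2176:Thu✓ …(8 more)… 2216:Thu✓ 2220:Tue 2224:Sun 2228:Fri 2232:Wed 2236:Mon 2240:Sat 2244:Thu✓ 2248:Tue 2252:Sun 2256:Fri 2260:Wed 2264:Mon
Thursday: 2148, 2176, 2216, 2244 → 4.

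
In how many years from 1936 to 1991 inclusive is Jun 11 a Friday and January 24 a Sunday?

Check each year's weekday for Jun 11 and January 24:
  1936: Thu/Fri  1937: Fri/Sun ✓  1938: Sat/Mon  1939: Sun/Tue  1940: Tue/Wed  1941: Wed/Fri  1942: Thu/Sat  1943: Fri/Sun ✓  1944: Sun/Mon  1945: Mon/Wed  1946: Tue/Thu  1947: Wed/Fri  1948: Fri/Sat  1949: Sat/Mon  …(28 more)…  1978: Sun/Tue  1979: Mon/Wed  1980: Wed/Thu  1981: Thu/Sat  1982: Fri/Sun ✓  1983: Sat/Mon  1984: Mon/Tue  1985: Tue/Thu  1986: Wed/Fri  1987: Thu/Sat  1988: Sat/Sun  1989: Sun/Tue  1990: Mon/Wed  1991: Tue/Thu
Both conditions hold in: 1937, 1943, 1954, 1965, 1971, 1982 — 6.

6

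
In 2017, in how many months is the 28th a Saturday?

2

Check the 28th of each month of 2017: Jan 28: Sat, Feb 28: Tue, Mar 28: Tue, Apr 28: Fri, May 28: Sun, Jun 28: Wed, Jul 28: Fri, Aug 28: Mon, Sep 28: Thu, Oct 28: Sat, Nov 28: Tue, Dec 28: Thu.
Saturday occurs in January, October — 2 months.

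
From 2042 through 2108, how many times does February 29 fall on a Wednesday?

3

Leap years in 2042–2108: 16 of them.
Feb 29 weekday advances by 5 (mod 7) from one leap year to the next four years later (or differs when a century non-leap intervenes).
Leap-day weekdays: 2044:Mon 2048:Sat 2052:Thu 2056:Tue 2060:Sun 2064:Fri 2068:Wed✓ 2072:Mon 2076:Sat 2080:Thu 2084:Tue 2088:Sun 2092:Fri 2096:Wed✓ 2104:Fri 2108:Wed✓
Wednesday: 2068, 2096, 2108 → 3.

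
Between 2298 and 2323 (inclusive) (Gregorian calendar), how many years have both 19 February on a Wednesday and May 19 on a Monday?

3

Check each year's weekday for 19 February and May 19:
  2298: Sat/Thu  2299: Sun/Fri  2300: Mon/Sat  2301: Tue/Sun  2302: Wed/Mon ✓  2303: Thu/Tue  2304: Fri/Thu  2305: Sun/Fri  2306: Mon/Sat  2307: Tue/Sun  2308: Wed/Tue  2309: Fri/Wed  2310: Sat/Thu  2311: Sun/Fri  2312: Mon/Sun  2313: Wed/Mon ✓  2314: Thu/Tue  2315: Fri/Wed  2316: Sat/Fri  2317: Mon/Sat  2318: Tue/Sun  2319: Wed/Mon ✓  2320: Thu/Wed  2321: Sat/Thu  2322: Sun/Fri  2323: Mon/Sat
Both conditions hold in: 2302, 2313, 2319 — 3.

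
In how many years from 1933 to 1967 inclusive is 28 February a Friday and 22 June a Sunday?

Check each year's weekday for 28 February and 22 June:
  1933: Tue/Thu  1934: Wed/Fri  1935: Thu/Sat  1936: Fri/Mon  1937: Sun/Tue  1938: Mon/Wed  1939: Tue/Thu  1940: Wed/Sat  1941: Fri/Sun ✓  1942: Sat/Mon  1943: Sun/Tue  1944: Mon/Thu  1945: Wed/Fri  1946: Thu/Sat  …(7 more)…  1954: Sun/Tue  1955: Mon/Wed  1956: Tue/Fri  1957: Thu/Sat  1958: Fri/Sun ✓  1959: Sat/Mon  1960: Sun/Wed  1961: Tue/Thu  1962: Wed/Fri  1963: Thu/Sat  1964: Fri/Mon  1965: Sun/Tue  1966: Mon/Wed  1967: Tue/Thu
Both conditions hold in: 1941, 1947, 1958 — 3.

3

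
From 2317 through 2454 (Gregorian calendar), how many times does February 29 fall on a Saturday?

Leap years in 2317–2454: 34 of them.
Feb 29 weekday advances by 5 (mod 7) from one leap year to the next four years later (or differs when a century non-leap intervenes).
Leap-day weekdays: 2320:Sun 2324:Fri 2328:Wed 2332:Mon 2336:Sat✓ 2340:Thu 2344:Tue 2348:Sun 2352:Fri 2356:Wed 2360:Mon 2364:Sat✓ 2368:Thu …(8 more)… 2404:Sun 2408:Fri 2412:Wed 2416:Mon 2420:Sat✓ 2424:Thu 2428:Tue 2432:Sun 2436:Fri 2440:Wed 2444:Mon 2448:Sat✓ 2452:Thu
Saturday: 2336, 2364, 2392, 2420, 2448 → 5.

5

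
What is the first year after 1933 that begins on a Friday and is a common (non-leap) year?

1937

Jan 1 advances by 2 weekdays after a leap year and by 1 after a common year.
1933: Jan 1 is Sunday.
1934: Monday
1935: Tuesday
1936: Wednesday (leap)
1937: Friday
1937 begins on a Friday and is a common year.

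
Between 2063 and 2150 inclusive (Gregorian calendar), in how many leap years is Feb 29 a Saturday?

Leap years in 2063–2150: 21 of them.
Feb 29 weekday advances by 5 (mod 7) from one leap year to the next four years later (or differs when a century non-leap intervenes).
Leap-day weekdays: 2064:Fri 2068:Wed 2072:Mon 2076:Sat✓ 2080:Thu 2084:Tue 2088:Sun 2092:Fri 2096:Wed 2104:Fri 2108:Wed 2112:Mon 2116:Sat✓ 2120:Thu 2124:Tue 2128:Sun 2132:Fri 2136:Wed 2140:Mon 2144:Sat✓ 2148:Thu
Saturday: 2076, 2116, 2144 → 3.

3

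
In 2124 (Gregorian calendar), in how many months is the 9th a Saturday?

Check the 9th of each month of 2124: Jan 9: Sun, Feb 9: Wed, Mar 9: Thu, Apr 9: Sun, May 9: Tue, Jun 9: Fri, Jul 9: Sun, Aug 9: Wed, Sep 9: Sat, Oct 9: Mon, Nov 9: Thu, Dec 9: Sat.
Saturday occurs in September, December — 2 months.

2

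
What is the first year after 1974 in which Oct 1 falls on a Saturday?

1977

From one year to the next, a fixed date's weekday advances by 1, or by 2 when a Feb 29 lies between the two dates.
1974: October 1 is Tuesday.
1975: Wednesday (+1)
1976: Friday (+2)
1977: Saturday (+1)
Oct 1 falls on a Saturday in 1977.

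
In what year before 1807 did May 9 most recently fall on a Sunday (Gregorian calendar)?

From one year to the next, a fixed date's weekday advances by 1, or by 2 when a Feb 29 lies between the two dates.
1807: May 9 is Saturday.
1806: Friday (−1)
1805: Thursday (−1)
1804: Wednesday (−1)
1803: Monday (−2)
1802: Sunday (−1)
May 9 falls on a Sunday in 1802.

1802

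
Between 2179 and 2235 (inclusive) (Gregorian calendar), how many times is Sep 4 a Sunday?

8

Track Sep 4's weekday year by year (advancing +1, or +2 across a Feb 29):
  2179: Sat  2180: Mon (+2)  2181: Tue (+1)  2182: Wed (+1)  2183: Thu (+1)
  2184: Sat (+2)  2185: Sun (+1) ✓  2186: Mon (+1)  2187: Tue (+1)  2188: Thu (+2)
  2189: Fri (+1)  2190: Sat (+1)  2191: Sun (+1) ✓  2192: Tue (+2)  … (29 more years) …
  2222: Wed (+1)  2223: Thu (+1)  2224: Sat (+2)  2225: Sun (+1) ✓  2226: Mon (+1)
  2227: Tue (+1)  2228: Thu (+2)  2229: Fri (+1)  2230: Sat (+1)  2231: Sun (+1) ✓
  2232: Tue (+2)  2233: Wed (+1)  2234: Thu (+1)  2235: Fri (+1)
Sunday years: 2185, 2191, 2196, 2203, 2208, 2214, 2225, 2231 — 8 in total.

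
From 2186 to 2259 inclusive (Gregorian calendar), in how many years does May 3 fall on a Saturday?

11

Track May 3's weekday year by year (advancing +1, or +2 across a Feb 29):
  2186: Wed  2187: Thu (+1)  2188: Sat (+2) ✓  2189: Sun (+1)  2190: Mon (+1)
  2191: Tue (+1)  2192: Thu (+2)  2193: Fri (+1)  2194: Sat (+1) ✓  2195: Sun (+1)
  2196: Tue (+2)  2197: Wed (+1)  2198: Thu (+1)  2199: Fri (+1)  … (46 more years) …
  2246: Sun (+1)  2247: Mon (+1)  2248: Wed (+2)  2249: Thu (+1)  2250: Fri (+1)
  2251: Sat (+1) ✓  2252: Mon (+2)  2253: Tue (+1)  2254: Wed (+1)  2255: Thu (+1)
  2256: Sat (+2) ✓  2257: Sun (+1)  2258: Mon (+1)  2259: Tue (+1)
Saturday years: 2188, 2194, 2200, 2206, 2217, 2223, 2228, 2234, 2245, 2251, 2256 — 11 in total.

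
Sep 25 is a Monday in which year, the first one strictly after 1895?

From one year to the next, a fixed date's weekday advances by 1, or by 2 when a Feb 29 lies between the two dates.
1895: September 25 is Wednesday.
1896: Friday (+2)
1897: Saturday (+1)
1898: Sunday (+1)
1899: Monday (+1)
Sep 25 falls on a Monday in 1899.

1899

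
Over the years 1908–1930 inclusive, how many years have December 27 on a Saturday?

4

Track December 27's weekday year by year (advancing +1, or +2 across a Feb 29):
  1908: Sun  1909: Mon (+1)  1910: Tue (+1)  1911: Wed (+1)  1912: Fri (+2)
  1913: Sat (+1) ✓  1914: Sun (+1)  1915: Mon (+1)  1916: Wed (+2)  1917: Thu (+1)
  1918: Fri (+1)  1919: Sat (+1) ✓  1920: Mon (+2)  1921: Tue (+1)  1922: Wed (+1)
  1923: Thu (+1)  1924: Sat (+2) ✓  1925: Sun (+1)  1926: Mon (+1)  1927: Tue (+1)
  1928: Thu (+2)  1929: Fri (+1)  1930: Sat (+1) ✓
Saturday years: 1913, 1919, 1924, 1930 — 4 in total.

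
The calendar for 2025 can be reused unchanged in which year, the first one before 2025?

Two years share a calendar iff Jan 1 falls on the same weekday and both are leap or both are common. 2025: Jan 1 is Wednesday, common year.
2024: Jan 1 Monday, leap
2023: Jan 1 Sunday, common
2022: Jan 1 Saturday, common
2021: Jan 1 Friday, common
2020: Jan 1 Wednesday, leap
2019: Jan 1 Tuesday, common
2018: Jan 1 Monday, common
2017: Jan 1 Sunday, common
2016: Jan 1 Friday, leap
2015: Jan 1 Thursday, common
2014: Jan 1 Wednesday, common
2014 matches on both conditions.

2014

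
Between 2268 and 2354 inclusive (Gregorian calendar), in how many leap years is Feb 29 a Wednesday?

2

Leap years in 2268–2354: 21 of them.
Feb 29 weekday advances by 5 (mod 7) from one leap year to the next four years later (or differs when a century non-leap intervenes).
Leap-day weekdays: 2268:Sat 2272:Thu 2276:Tue 2280:Sun 2284:Fri 2288:Wed✓ 2292:Mon 2296:Sat 2304:Mon 2308:Sat 2312:Thu 2316:Tue 2320:Sun 2324:Fri 2328:Wed✓ 2332:Mon 2336:Sat 2340:Thu 2344:Tue 2348:Sun 2352:Fri
Wednesday: 2288, 2328 → 2.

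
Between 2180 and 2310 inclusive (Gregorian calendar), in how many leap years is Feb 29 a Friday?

Leap years in 2180–2310: 31 of them.
Feb 29 weekday advances by 5 (mod 7) from one leap year to the next four years later (or differs when a century non-leap intervenes).
Leap-day weekdays: 2180:Tue 2184:Sun 2188:Fri✓ 2192:Wed 2196:Mon 2204:Wed 2208:Mon 2212:Sat 2216:Thu 2220:Tue 2224:Sun 2228:Fri✓ 2232:Wed …(5 more)… 2256:Fri✓ 2260:Wed 2264:Mon 2268:Sat 2272:Thu 2276:Tue 2280:Sun 2284:Fri✓ 2288:Wed 2292:Mon 2296:Sat 2304:Mon 2308:Sat
Friday: 2188, 2228, 2256, 2284 → 4.

4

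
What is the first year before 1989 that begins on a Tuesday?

1985

Jan 1 advances by 2 weekdays after a leap year and by 1 after a common year.
1989: Jan 1 is Sunday.
1988: Friday (leap)
1987: Thursday
1986: Wednesday
1985: Tuesday
1985 begins on a Tuesday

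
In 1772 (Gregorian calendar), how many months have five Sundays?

A month of length L has five Sundays iff its first Sunday is on day ≤ L−28 (so day 1–3 in a 31-day month, 1–2 in a 30-day month, day 1 in a leap February).
Checking each month of 1772: Jan starts Wed (31d); Feb starts Sat (29d); Mar starts Sun (31d) ✓; Apr starts Wed (30d); May starts Fri (31d) ✓; Jun starts Mon (30d); Jul starts Wed (31d); Aug starts Sat (31d) ✓; Sep starts Tue (30d); Oct starts Thu (31d); Nov starts Sun (30d) ✓; Dec starts Tue (31d).
Five-Sunday months: March, May, August, November → 4.

4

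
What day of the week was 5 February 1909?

Friday

January 1, 1909 is a Friday.
February 5 is day 36 of the year, i.e. 35 days after Jan 1.
35 mod 7 = 0, so advance 0 weekdays from Friday: Friday.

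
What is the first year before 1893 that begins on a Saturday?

Jan 1 advances by 2 weekdays after a leap year and by 1 after a common year.
1893: Jan 1 is Sunday.
1892: Friday (leap)
1891: Thursday
1890: Wednesday
1889: Tuesday
1888: Sunday (leap)
1887: Saturday
1887 begins on a Saturday

1887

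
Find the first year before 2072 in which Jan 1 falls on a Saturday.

2067

Jan 1 advances by 2 weekdays after a leap year and by 1 after a common year.
2072: Jan 1 is Friday (leap).
2071: Thursday
2070: Wednesday
2069: Tuesday
2068: Sunday (leap)
2067: Saturday
2067 begins on a Saturday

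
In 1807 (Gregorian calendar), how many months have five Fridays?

4

A month of length L has five Fridays iff its first Friday is on day ≤ L−28 (so day 1–3 in a 31-day month, 1–2 in a 30-day month, day 1 in a leap February).
Checking each month of 1807: Jan starts Thu (31d) ✓; Feb starts Sun (28d); Mar starts Sun (31d); Apr starts Wed (30d); May starts Fri (31d) ✓; Jun starts Mon (30d); Jul starts Wed (31d) ✓; Aug starts Sat (31d); Sep starts Tue (30d); Oct starts Thu (31d) ✓; Nov starts Sun (30d); Dec starts Tue (31d).
Five-Friday months: January, May, July, October → 4.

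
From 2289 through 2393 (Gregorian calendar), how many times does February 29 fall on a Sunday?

Leap years in 2289–2393: 25 of them.
Feb 29 weekday advances by 5 (mod 7) from one leap year to the next four years later (or differs when a century non-leap intervenes).
Leap-day weekdays: 2292:Mon 2296:Sat 2304:Mon 2308:Sat 2312:Thu 2316:Tue 2320:Sun✓ 2324:Fri 2328:Wed 2332:Mon 2336:Sat 2340:Thu 2344:Tue 2348:Sun✓ 2352:Fri 2356:Wed 2360:Mon 2364:Sat 2368:Thu 2372:Tue 2376:Sun✓ 2380:Fri 2384:Wed 2388:Mon 2392:Sat
Sunday: 2320, 2348, 2376 → 3.

3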